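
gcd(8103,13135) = 37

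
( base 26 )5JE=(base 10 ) 3888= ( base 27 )590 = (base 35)363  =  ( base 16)f30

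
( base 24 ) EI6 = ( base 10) 8502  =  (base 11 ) 642a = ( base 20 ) 1152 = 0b10000100110110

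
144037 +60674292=60818329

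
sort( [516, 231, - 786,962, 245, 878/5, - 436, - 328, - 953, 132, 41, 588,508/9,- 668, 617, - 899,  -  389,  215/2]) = [-953,  -  899, - 786, - 668,-436, - 389, - 328, 41,508/9, 215/2, 132, 878/5, 231, 245, 516,588,617, 962 ]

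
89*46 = 4094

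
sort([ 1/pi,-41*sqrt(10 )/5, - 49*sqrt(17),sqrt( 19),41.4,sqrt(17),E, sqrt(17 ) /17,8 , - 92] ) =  [ - 49*sqrt(17 ),  -  92, -41*sqrt( 10) /5,sqrt(17) /17, 1/pi,E, sqrt( 17),sqrt( 19),8, 41.4]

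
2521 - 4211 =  - 1690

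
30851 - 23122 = 7729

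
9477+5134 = 14611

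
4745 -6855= - 2110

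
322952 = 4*80738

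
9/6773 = 9/6773=0.00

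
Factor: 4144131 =3^2*47^1*97^1*101^1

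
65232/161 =405 +27/161  =  405.17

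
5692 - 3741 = 1951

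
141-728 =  - 587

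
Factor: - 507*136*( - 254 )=17513808 = 2^4*3^1*13^2*17^1*127^1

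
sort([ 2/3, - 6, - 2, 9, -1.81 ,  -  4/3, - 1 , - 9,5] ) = [ - 9, - 6, - 2,- 1.81, - 4/3,  -  1, 2/3, 5, 9]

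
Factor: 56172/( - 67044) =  - 31/37 = -31^1*37^( - 1) 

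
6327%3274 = 3053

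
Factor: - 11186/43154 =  - 5593/21577 =-7^1*17^1*47^1*21577^( - 1) 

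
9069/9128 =9069/9128 = 0.99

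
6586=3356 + 3230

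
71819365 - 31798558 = 40020807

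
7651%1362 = 841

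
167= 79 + 88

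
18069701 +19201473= 37271174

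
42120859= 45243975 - 3123116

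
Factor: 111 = 3^1*37^1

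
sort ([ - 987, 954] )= [ - 987 , 954 ]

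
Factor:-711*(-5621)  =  3996531  =  3^2*7^1*11^1*73^1*79^1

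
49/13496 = 7/1928  =  0.00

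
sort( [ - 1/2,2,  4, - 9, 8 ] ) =[ - 9, - 1/2, 2, 4, 8 ] 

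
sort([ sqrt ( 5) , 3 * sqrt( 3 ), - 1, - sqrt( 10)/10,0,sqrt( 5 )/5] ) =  [  -  1,-sqrt ( 10)/10,0, sqrt( 5)/5,sqrt( 5), 3 * sqrt( 3 ) ]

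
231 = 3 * 77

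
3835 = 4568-733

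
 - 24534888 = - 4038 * 6076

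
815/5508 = 815/5508  =  0.15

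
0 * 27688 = 0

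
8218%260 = 158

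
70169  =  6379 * 11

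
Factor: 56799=3^2*6311^1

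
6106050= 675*9046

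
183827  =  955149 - 771322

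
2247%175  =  147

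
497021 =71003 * 7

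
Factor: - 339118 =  - 2^1*13^1 * 13043^1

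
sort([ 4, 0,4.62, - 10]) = [  -  10 , 0 , 4,  4.62]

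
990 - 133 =857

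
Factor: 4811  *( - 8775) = -42216525 = - 3^3* 5^2*13^1*17^1*283^1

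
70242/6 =11707  =  11707.00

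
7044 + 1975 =9019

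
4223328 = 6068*696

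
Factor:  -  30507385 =-5^1*859^1*7103^1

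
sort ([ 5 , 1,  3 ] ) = [1,  3,5 ]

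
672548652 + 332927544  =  1005476196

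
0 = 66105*0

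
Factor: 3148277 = 11^1*503^1 * 569^1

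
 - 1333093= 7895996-9229089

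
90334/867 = 90334/867  =  104.19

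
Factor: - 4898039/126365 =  - 5^( - 1 )*127^( - 1)*199^( - 1) * 4898039^1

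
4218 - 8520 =-4302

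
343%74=47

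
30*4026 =120780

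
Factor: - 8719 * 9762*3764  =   - 2^3*3^1*941^1* 1627^1*8719^1  =  - 320372400792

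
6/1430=3/715 =0.00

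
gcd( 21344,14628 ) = 92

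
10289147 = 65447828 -55158681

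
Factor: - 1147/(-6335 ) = 5^( -1)*7^( - 1)*31^1*37^1*181^ ( - 1) 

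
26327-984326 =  -957999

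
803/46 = 17 + 21/46 = 17.46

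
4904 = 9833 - 4929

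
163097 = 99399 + 63698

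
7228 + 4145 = 11373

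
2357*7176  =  16913832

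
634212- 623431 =10781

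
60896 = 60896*1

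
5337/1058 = 5  +  47/1058 = 5.04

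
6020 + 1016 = 7036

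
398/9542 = 199/4771 = 0.04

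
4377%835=202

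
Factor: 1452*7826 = 11363352  =  2^3*3^1*7^1*11^2 *13^1 *43^1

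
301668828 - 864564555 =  - 562895727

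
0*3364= 0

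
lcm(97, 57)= 5529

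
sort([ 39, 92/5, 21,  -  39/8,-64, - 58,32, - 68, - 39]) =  [ - 68,  -  64, - 58 , - 39, - 39/8,  92/5,21, 32,39 ]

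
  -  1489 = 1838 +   -  3327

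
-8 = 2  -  10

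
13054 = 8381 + 4673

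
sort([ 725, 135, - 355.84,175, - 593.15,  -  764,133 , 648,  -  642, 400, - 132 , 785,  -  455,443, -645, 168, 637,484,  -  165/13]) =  [  -  764, -645, - 642,- 593.15, - 455,  -  355.84, - 132,-165/13, 133,135,168,175, 400, 443, 484,637,  648,725,785 ] 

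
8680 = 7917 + 763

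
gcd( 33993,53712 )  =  9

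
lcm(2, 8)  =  8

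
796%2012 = 796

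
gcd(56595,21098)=77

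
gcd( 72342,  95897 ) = 1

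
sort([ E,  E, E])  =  [E, E,  E]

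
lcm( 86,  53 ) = 4558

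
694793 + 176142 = 870935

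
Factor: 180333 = 3^3*6679^1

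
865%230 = 175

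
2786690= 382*7295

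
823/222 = 3 + 157/222 = 3.71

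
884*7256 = 6414304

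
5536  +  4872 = 10408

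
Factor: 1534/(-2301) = -2/3 = - 2^1*3^( - 1)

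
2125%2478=2125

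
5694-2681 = 3013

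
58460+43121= 101581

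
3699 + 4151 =7850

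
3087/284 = 3087/284=10.87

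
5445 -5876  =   - 431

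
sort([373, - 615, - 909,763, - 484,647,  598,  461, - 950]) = [ - 950,-909, - 615, - 484, 373,461,598, 647, 763]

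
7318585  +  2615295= 9933880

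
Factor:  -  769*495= -3^2*5^1*11^1 * 769^1  =  -380655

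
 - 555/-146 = 555/146=3.80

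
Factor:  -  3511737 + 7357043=2^1 * 127^1 * 15139^1 = 3845306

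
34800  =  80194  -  45394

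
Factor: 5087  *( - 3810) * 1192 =  -  23102712240 = - 2^4 * 3^1*5^1*127^1* 149^1 * 5087^1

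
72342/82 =36171/41 = 882.22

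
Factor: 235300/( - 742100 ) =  - 13^1*41^( - 1) = -13/41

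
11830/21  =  1690/3 = 563.33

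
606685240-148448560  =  458236680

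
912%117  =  93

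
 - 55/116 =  - 1 + 61/116 = -  0.47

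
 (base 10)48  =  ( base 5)143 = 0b110000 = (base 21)26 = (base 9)53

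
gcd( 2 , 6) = 2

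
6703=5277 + 1426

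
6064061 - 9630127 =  -3566066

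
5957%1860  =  377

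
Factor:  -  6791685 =-3^1 * 5^1*53^1*8543^1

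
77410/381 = 77410/381 = 203.18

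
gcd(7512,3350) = 2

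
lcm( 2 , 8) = 8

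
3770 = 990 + 2780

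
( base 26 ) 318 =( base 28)2hi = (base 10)2062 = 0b100000001110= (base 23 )3KF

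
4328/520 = 8 + 21/65 = 8.32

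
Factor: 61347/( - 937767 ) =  - 11^2 * 13^2*312589^( -1) = - 20449/312589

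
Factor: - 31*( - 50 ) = 2^1 * 5^2*31^1 = 1550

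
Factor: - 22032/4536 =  - 2^1*7^( - 1)*17^1 = - 34/7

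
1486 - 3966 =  - 2480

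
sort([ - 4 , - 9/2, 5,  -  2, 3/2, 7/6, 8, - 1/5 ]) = [ - 9/2, - 4, - 2, - 1/5 , 7/6, 3/2, 5,8 ]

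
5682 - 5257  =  425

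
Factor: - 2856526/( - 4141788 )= 1428263/2070894 = 2^( - 1 ) *3^( - 1 )*7^(  -  1)*31^1*46073^1 * 49307^( - 1 )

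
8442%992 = 506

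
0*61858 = 0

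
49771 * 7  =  348397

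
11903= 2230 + 9673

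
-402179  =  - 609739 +207560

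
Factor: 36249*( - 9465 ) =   -  343096785= -3^2*5^1* 43^1 * 281^1*631^1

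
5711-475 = 5236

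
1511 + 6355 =7866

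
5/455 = 1/91 =0.01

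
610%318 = 292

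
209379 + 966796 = 1176175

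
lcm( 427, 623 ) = 38003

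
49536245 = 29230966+20305279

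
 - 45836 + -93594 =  - 139430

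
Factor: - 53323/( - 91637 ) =7^( - 1 )*13^ (-1 )*19^( - 1 )*53^( - 1 )*53323^1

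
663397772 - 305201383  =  358196389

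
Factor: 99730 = 2^1*5^1*9973^1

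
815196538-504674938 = 310521600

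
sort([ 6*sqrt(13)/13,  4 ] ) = [ 6*sqrt(13)/13,4]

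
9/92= 9/92= 0.10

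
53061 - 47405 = 5656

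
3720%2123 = 1597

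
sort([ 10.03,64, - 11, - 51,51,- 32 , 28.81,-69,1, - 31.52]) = [ - 69, - 51,  -  32, - 31.52, -11,1,10.03,28.81, 51,64]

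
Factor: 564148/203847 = 988/357 = 2^2*3^(  -  1) * 7^( - 1)*13^1*17^( - 1 )*19^1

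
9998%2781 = 1655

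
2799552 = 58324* 48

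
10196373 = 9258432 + 937941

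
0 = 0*6569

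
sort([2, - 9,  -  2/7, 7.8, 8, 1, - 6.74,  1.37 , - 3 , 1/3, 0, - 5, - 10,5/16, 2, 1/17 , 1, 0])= [  -  10,  -  9, - 6.74, -5 , - 3,  -  2/7 , 0, 0, 1/17, 5/16,  1/3, 1, 1, 1.37, 2, 2, 7.8,  8]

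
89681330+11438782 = 101120112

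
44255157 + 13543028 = 57798185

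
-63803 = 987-64790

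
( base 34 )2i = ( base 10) 86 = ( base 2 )1010110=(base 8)126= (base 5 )321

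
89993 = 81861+8132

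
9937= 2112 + 7825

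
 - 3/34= - 3/34 = -  0.09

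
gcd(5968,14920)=2984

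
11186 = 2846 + 8340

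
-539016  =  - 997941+458925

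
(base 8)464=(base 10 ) 308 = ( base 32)9k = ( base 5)2213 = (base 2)100110100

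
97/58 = 97/58 = 1.67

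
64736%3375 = 611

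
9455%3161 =3133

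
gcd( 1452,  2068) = 44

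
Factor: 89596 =2^2*13^1*1723^1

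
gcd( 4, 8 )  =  4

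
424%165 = 94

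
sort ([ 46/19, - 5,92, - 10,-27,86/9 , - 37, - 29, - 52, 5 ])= [ - 52,-37, - 29, - 27,-10, - 5,46/19, 5,86/9,92]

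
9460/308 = 215/7 = 30.71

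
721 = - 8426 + 9147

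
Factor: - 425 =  - 5^2*17^1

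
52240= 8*6530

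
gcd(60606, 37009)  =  7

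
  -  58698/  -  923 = 63+549/923 = 63.59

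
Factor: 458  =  2^1*229^1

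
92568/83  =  92568/83 = 1115.28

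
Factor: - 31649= -31649^1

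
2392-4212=-1820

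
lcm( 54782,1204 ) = 109564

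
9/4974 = 3/1658=0.00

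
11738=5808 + 5930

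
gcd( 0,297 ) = 297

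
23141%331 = 302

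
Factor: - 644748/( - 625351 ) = 2^2 * 3^1 * 13^1 * 4133^1*625351^(- 1) 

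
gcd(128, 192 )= 64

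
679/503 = 1+176/503 =1.35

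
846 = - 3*( - 282) 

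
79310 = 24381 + 54929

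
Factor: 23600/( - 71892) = - 2^2 * 3^( - 2)  *5^2  *59^1*1997^( - 1) = - 5900/17973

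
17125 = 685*25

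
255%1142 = 255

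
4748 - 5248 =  - 500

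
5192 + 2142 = 7334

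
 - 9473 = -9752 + 279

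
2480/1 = 2480 =2480.00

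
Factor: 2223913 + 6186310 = 17^1 * 494719^1= 8410223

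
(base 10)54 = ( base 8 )66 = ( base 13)42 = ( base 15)39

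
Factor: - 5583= - 3^1*1861^1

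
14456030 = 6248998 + 8207032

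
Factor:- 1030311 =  - 3^2 * 114479^1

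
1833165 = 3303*555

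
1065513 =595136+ 470377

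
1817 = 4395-2578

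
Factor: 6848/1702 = 3424/851 = 2^5*23^(-1)*37^ (-1)*107^1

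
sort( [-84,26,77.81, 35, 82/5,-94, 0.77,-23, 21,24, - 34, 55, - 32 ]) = [ - 94, - 84, - 34,-32, - 23, 0.77 , 82/5,21,24, 26, 35,55, 77.81 ] 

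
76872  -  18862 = 58010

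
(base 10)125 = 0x7D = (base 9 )148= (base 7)236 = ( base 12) a5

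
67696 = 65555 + 2141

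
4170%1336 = 162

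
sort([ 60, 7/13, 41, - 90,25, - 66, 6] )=[ - 90,- 66, 7/13, 6, 25,41,60]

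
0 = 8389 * 0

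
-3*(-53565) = 160695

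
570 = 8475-7905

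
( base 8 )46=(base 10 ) 38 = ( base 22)1g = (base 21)1H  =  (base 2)100110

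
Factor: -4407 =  - 3^1*13^1*113^1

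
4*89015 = 356060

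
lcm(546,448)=17472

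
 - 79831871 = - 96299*829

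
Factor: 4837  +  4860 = 9697 = 9697^1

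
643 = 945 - 302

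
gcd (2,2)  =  2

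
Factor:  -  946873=  -  946873^1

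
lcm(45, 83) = 3735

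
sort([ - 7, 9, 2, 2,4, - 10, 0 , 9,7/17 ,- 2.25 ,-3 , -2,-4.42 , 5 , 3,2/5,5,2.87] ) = [-10, - 7,-4.42 , -3, - 2.25, - 2,0 , 2/5,7/17 , 2, 2,2.87,3,4 , 5, 5 , 9, 9 ]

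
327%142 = 43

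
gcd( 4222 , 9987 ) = 1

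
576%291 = 285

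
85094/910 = 42547/455 = 93.51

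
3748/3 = 1249+1/3 = 1249.33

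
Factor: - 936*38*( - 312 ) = 11097216= 2^7 * 3^3 * 13^2*19^1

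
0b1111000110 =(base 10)966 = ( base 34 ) se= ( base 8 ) 1706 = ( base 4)33012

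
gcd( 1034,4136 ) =1034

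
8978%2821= 515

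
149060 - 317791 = -168731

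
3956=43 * 92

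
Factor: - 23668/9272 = - 97/38 =- 2^ (  -  1 )*19^( - 1)*97^1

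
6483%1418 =811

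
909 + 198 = 1107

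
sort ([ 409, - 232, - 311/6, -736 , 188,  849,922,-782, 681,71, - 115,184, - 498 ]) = [ -782, - 736 , - 498, - 232, - 115,-311/6,  71,184,188, 409,681,849,922]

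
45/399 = 15/133= 0.11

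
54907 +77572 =132479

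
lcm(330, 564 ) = 31020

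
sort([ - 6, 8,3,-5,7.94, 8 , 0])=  [ - 6,-5, 0,3, 7.94, 8,8] 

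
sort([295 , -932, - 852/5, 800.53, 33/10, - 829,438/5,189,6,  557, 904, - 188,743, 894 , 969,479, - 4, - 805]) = [ - 932, - 829, - 805, - 188, - 852/5, - 4,33/10, 6,438/5, 189,295,479,557,  743, 800.53 , 894 , 904,969]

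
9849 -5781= 4068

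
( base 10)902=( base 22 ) 1j0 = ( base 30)102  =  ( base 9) 1212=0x386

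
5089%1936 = 1217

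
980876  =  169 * 5804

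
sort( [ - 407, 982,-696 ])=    [ - 696, - 407 , 982 ] 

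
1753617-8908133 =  -7154516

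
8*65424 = 523392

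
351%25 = 1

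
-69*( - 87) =6003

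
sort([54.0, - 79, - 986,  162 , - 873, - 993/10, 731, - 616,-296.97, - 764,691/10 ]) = [-986, - 873, - 764, - 616, - 296.97, - 993/10,  -  79,54.0, 691/10, 162,731]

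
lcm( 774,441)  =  37926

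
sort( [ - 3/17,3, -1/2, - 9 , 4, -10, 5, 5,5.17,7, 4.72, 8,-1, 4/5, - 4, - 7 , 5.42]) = [ - 10,- 9, - 7, - 4, - 1, - 1/2 ,-3/17, 4/5, 3, 4,  4.72,5, 5, 5.17, 5.42, 7 , 8]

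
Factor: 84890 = 2^1*5^1*13^1 * 653^1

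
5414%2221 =972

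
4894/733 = 4894/733= 6.68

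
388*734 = 284792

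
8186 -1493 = 6693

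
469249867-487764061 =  - 18514194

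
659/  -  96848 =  - 1  +  96189/96848= - 0.01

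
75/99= 25/33 = 0.76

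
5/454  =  5/454=0.01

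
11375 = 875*13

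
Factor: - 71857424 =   -  2^4*4491089^1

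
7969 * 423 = 3370887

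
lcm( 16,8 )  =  16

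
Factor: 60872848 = 2^4 *3804553^1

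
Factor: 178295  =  5^1*13^2*211^1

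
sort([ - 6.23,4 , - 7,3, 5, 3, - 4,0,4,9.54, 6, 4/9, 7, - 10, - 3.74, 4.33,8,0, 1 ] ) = [ - 10,  -  7, - 6.23, - 4, - 3.74 , 0,0,4/9,1,3, 3,4,4, 4.33,5,6, 7 , 8,9.54 ] 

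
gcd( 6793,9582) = 1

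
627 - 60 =567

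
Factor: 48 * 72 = 2^7*3^3 = 3456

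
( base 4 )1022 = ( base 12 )62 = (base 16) 4A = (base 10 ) 74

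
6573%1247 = 338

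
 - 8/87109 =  - 1 + 87101/87109 = - 0.00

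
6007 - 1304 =4703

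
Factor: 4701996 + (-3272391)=1429605 = 3^2*5^1 * 31769^1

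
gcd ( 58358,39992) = 2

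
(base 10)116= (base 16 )74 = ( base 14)84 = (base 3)11022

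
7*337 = 2359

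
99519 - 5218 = 94301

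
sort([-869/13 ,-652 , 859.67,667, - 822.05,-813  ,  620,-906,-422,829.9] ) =[-906,-822.05, - 813, - 652, - 422, - 869/13,620 , 667,829.9, 859.67 ]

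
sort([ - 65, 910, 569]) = [-65,  569,910 ]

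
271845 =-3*( - 90615) 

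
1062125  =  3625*293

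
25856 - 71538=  - 45682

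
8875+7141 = 16016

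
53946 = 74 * 729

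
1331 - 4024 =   -  2693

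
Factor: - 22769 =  - 22769^1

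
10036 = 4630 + 5406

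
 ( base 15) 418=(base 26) 19d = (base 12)64B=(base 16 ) 39B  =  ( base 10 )923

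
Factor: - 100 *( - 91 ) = 2^2*5^2 * 7^1*13^1 = 9100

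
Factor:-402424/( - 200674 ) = 748/373 = 2^2*11^1*17^1*373^( - 1 ) 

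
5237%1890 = 1457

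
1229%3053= 1229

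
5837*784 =4576208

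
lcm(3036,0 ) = 0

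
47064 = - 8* ( - 5883 ) 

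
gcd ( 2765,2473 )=1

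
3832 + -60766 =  - 56934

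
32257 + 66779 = 99036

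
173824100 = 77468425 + 96355675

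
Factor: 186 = 2^1 * 3^1*31^1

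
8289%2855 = 2579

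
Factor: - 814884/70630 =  - 58206/5045  =  - 2^1*3^1*5^(  -  1 )*89^1*109^1*1009^ ( - 1)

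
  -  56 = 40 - 96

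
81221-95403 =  - 14182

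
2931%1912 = 1019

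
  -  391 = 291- 682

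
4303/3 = 1434 + 1/3 = 1434.33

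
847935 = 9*94215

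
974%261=191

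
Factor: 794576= 2^4*53^1*937^1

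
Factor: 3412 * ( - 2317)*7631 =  - 60327664124 = - 2^2 * 7^1*13^1*331^1*587^1*853^1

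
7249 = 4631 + 2618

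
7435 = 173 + 7262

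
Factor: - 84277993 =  - 17^1*4957529^1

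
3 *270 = 810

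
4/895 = 4/895  =  0.00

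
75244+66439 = 141683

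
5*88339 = 441695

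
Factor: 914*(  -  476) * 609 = -2^3*3^1*7^2*17^1*29^1*457^1 = - 264953976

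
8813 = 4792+4021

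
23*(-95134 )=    - 2188082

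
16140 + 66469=82609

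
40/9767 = 40/9767 = 0.00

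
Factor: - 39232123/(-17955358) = 2^( - 1 )*7^1*5604589^1*8977679^ ( - 1 )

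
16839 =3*5613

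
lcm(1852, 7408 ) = 7408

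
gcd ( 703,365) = 1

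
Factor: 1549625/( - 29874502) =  - 221375/4267786= - 2^( - 1 ) * 5^3 * 7^1 * 11^1*23^1*109^( - 1 ) * 19577^ ( - 1)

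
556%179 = 19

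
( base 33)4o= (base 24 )6c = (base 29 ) 5b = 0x9c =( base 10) 156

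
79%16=15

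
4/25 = 4/25  =  0.16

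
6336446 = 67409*94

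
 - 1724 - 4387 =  - 6111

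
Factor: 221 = 13^1*17^1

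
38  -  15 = 23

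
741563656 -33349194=708214462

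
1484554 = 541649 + 942905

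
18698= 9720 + 8978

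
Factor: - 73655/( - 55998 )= 2^( - 1)*3^( - 3 )* 5^1*17^( - 1)*61^(-1 )*14731^1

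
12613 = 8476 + 4137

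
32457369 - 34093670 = - 1636301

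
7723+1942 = 9665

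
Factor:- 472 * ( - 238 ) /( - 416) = -2^( - 1)*7^1*13^( - 1 ) * 17^1*59^1 = -  7021/26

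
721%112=49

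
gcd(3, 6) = 3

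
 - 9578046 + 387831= - 9190215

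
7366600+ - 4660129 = 2706471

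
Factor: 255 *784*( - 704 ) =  - 2^10*3^1*5^1*7^2*11^1*17^1 = - 140743680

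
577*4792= 2764984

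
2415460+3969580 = 6385040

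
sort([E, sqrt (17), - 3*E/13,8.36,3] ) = [-3*E/13,E,3,sqrt( 17 ), 8.36] 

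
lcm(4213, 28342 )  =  311762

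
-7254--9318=2064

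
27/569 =27/569 = 0.05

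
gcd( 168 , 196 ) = 28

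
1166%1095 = 71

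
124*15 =1860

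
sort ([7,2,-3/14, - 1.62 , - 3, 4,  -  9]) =[ - 9, - 3, - 1.62, - 3/14 , 2 , 4,7 ]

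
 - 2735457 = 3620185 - 6355642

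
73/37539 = 73/37539=0.00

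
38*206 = 7828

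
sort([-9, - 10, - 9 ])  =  [ -10, - 9, - 9]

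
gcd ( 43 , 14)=1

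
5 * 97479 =487395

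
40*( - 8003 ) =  - 320120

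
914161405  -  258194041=655967364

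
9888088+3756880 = 13644968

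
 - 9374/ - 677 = 9374/677 =13.85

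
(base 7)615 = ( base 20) f6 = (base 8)462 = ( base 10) 306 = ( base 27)b9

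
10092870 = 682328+9410542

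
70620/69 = 1023 + 11/23 = 1023.48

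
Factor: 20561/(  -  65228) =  - 29/92 = - 2^( - 2) *23^( - 1) * 29^1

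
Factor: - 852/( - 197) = 2^2 * 3^1 * 71^1*197^( - 1)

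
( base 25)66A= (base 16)f46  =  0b111101000110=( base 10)3910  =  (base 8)7506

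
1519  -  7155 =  - 5636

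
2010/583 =2010/583  =  3.45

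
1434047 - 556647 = 877400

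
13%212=13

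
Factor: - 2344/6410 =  - 2^2*5^(-1) * 293^1 * 641^( - 1 ) = - 1172/3205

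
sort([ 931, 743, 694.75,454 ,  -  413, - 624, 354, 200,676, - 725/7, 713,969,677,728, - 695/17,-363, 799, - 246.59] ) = [ - 624,-413,-363, - 246.59 , - 725/7, - 695/17,200, 354,454, 676,677,694.75,713, 728,743,799, 931,  969]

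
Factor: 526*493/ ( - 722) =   -  17^1*19^( - 2)*29^1 * 263^1 = - 129659/361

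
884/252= 3+ 32/63 =3.51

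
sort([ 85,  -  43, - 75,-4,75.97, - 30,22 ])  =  [ - 75, - 43, - 30, -4,22, 75.97, 85]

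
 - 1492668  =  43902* ( - 34)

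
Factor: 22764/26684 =813/953= 3^1*271^1*953^(  -  1) 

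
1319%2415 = 1319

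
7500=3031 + 4469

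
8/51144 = 1/6393 = 0.00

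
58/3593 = 58/3593 = 0.02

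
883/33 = 883/33 = 26.76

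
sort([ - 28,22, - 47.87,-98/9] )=[ - 47.87, - 28, - 98/9,22]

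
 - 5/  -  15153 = 5/15153  =  0.00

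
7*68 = 476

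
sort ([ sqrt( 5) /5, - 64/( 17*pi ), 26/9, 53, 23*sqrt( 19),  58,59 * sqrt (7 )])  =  [ - 64/(17 * pi), sqrt( 5)/5, 26/9, 53, 58, 23*sqrt(19), 59*sqrt(7 ) ] 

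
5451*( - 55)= - 299805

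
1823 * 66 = 120318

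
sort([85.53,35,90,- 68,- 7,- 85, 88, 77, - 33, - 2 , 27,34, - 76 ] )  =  [ - 85, - 76, - 68,  -  33,-7,  -  2,27, 34,35,77, 85.53 , 88, 90] 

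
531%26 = 11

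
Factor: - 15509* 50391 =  - 3^2 * 11^1 * 13^1*509^1 *1193^1 = -781514019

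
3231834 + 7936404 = 11168238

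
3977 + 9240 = 13217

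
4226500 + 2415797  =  6642297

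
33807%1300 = 7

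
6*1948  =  11688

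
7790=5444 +2346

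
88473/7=12639 = 12639.00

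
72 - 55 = 17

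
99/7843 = 9/713 = 0.01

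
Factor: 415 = 5^1*83^1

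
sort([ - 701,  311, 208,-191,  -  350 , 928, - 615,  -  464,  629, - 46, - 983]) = [ - 983, - 701, - 615, - 464 , - 350, - 191, - 46  ,  208,311, 629,  928 ] 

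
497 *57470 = 28562590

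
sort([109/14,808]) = [ 109/14 , 808]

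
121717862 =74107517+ 47610345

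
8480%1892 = 912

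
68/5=13+3/5 =13.60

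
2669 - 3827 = -1158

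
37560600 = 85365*440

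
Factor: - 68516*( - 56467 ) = 2^2*7^1*2447^1*56467^1 = 3868892972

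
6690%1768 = 1386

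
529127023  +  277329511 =806456534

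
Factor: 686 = 2^1 * 7^3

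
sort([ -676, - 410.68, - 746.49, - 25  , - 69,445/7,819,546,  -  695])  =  [ - 746.49, - 695, - 676, - 410.68, - 69, - 25 , 445/7, 546,819]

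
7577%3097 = 1383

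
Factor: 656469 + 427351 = 2^2*5^1*47^1*1153^1  =  1083820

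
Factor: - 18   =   - 2^1*3^2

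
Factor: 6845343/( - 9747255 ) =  - 2281781/3249085 = - 5^( - 1 ) * 7^( - 1)*92831^( - 1 ) *2281781^1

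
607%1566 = 607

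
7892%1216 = 596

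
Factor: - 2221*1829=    - 4062209 = - 31^1 * 59^1 * 2221^1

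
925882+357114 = 1282996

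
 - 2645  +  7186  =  4541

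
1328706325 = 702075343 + 626630982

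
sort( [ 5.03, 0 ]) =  [ 0  ,  5.03] 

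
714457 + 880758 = 1595215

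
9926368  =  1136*8738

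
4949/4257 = 4949/4257  =  1.16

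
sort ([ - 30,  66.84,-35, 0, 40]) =[ - 35, - 30, 0,40,  66.84 ] 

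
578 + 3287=3865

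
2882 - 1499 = 1383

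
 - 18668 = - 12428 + - 6240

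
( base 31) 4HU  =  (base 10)4401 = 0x1131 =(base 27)610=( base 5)120101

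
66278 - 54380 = 11898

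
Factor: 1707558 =2^1 * 3^1* 284593^1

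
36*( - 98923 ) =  - 3561228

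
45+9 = 54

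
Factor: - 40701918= - 2^1*3^1*6783653^1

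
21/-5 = -21/5=   - 4.20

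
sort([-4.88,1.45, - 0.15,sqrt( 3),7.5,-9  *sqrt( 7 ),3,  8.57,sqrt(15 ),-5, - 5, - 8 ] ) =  [-9 *sqrt ( 7), - 8, - 5,-5 , - 4.88 ,-0.15,1.45,  sqrt( 3 ),3 , sqrt ( 15),7.5,8.57 ] 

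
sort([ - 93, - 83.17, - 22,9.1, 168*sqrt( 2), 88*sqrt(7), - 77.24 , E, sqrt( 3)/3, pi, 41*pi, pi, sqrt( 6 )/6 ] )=[ - 93,-83.17 , - 77.24, - 22, sqrt( 6 ) /6, sqrt( 3)/3, E,pi, pi, 9.1, 41 * pi,88*sqrt(7 ), 168 * sqrt( 2 )] 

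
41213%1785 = 158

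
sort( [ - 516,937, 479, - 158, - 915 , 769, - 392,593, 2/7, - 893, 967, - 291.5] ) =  [-915, - 893, - 516, - 392, - 291.5, - 158, 2/7,479, 593 , 769, 937,  967] 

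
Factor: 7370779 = 13^1*79^1*7177^1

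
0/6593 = 0=0.00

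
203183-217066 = -13883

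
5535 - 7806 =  - 2271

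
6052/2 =3026 = 3026.00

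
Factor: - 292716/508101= - 2^2*3^1* 11^( - 1)*47^1*89^( - 1)=-564/979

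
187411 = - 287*( - 653 ) 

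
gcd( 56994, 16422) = 966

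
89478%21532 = 3350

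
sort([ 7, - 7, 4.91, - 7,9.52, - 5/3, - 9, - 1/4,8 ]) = [ - 9, - 7, - 7, - 5/3,-1/4,4.91,7,  8 , 9.52 ]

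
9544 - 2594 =6950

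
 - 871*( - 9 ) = 7839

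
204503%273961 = 204503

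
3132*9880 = 30944160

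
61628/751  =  61628/751 = 82.06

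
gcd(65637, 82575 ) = 9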